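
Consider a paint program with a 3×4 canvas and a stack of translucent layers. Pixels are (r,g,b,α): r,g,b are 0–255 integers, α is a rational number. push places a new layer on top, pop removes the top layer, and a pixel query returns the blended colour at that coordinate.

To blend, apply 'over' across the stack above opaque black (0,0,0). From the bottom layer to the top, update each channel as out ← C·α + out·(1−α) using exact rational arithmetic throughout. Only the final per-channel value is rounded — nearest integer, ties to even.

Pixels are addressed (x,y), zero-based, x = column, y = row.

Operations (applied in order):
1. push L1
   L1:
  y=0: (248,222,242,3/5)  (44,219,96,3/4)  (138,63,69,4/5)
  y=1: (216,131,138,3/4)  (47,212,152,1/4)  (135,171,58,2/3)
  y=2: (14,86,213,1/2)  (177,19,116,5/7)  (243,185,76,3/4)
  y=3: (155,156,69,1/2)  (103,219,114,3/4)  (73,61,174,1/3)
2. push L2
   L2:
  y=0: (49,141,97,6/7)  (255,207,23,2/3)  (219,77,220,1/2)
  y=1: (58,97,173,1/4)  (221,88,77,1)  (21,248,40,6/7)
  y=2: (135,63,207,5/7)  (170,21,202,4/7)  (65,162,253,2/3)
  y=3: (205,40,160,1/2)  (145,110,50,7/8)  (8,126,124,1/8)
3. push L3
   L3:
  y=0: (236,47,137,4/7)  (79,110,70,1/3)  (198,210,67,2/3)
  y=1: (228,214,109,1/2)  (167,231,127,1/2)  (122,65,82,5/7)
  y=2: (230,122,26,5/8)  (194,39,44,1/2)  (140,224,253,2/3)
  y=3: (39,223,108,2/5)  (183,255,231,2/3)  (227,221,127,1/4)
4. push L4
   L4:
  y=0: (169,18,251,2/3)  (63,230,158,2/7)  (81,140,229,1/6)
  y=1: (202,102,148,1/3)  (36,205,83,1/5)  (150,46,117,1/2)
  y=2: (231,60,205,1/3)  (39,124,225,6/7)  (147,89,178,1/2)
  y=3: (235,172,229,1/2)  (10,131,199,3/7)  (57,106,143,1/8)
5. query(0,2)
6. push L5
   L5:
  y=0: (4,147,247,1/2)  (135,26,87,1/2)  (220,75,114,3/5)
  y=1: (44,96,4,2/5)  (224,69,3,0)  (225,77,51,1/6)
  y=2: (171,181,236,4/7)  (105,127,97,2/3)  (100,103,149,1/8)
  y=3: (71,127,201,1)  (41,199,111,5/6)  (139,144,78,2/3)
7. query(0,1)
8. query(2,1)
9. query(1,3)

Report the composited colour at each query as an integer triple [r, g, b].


query (0,2) [L1,L2,L3,L4] — begin 0,0,0
+L1 (α=1/2) → [7, 43, 213/2]
+L2 (α=5/7) → [689/7, 401/7, 1248/7]
+L3 (α=5/8) → [10117/56, 5473/56, 2327/28]
+L4 (α=1/3) → [16585/84, 7153/84, 5197/42]
= [197, 85, 124]

at x=0,y=1 over L1,L2,L3,L4,L5:
after L1 α=3/4: [162, 393/4, 207/2]
after L2 α=1/4: [136, 1567/16, 967/8]
after L3 α=1/2: [182, 4991/32, 1839/16]
after L4 α=1/3: [566/3, 6623/48, 3023/24]
after L5 α=2/5: [654/5, 1939/16, 3087/40]
= [131, 121, 77]

(2,1) stack=L1,L2,L3,L4,L5; from [0,0,0]:
after L1 α=2/3: [90, 114, 116/3]
after L2 α=6/7: [216/7, 1602/7, 836/21]
after L3 α=5/7: [4702/49, 5479/49, 10282/147]
after L4 α=1/2: [6026/49, 7733/98, 27481/294]
after L5 α=1/6: [41155/294, 46211/588, 152399/1764]
→ [140, 79, 86]

query (1,3) [L1,L2,L3,L4,L5] — begin 0,0,0
L1 α=3/4: [309/4, 657/4, 171/2]
L2 α=7/8: [4369/32, 3737/32, 871/16]
L3 α=2/3: [16081/96, 20057/96, 8263/48]
L4 α=3/7: [16801/168, 29489/168, 15427/84]
L5 α=5/6: [51241/1008, 196649/1008, 62047/504]
rounded: [51, 195, 123]


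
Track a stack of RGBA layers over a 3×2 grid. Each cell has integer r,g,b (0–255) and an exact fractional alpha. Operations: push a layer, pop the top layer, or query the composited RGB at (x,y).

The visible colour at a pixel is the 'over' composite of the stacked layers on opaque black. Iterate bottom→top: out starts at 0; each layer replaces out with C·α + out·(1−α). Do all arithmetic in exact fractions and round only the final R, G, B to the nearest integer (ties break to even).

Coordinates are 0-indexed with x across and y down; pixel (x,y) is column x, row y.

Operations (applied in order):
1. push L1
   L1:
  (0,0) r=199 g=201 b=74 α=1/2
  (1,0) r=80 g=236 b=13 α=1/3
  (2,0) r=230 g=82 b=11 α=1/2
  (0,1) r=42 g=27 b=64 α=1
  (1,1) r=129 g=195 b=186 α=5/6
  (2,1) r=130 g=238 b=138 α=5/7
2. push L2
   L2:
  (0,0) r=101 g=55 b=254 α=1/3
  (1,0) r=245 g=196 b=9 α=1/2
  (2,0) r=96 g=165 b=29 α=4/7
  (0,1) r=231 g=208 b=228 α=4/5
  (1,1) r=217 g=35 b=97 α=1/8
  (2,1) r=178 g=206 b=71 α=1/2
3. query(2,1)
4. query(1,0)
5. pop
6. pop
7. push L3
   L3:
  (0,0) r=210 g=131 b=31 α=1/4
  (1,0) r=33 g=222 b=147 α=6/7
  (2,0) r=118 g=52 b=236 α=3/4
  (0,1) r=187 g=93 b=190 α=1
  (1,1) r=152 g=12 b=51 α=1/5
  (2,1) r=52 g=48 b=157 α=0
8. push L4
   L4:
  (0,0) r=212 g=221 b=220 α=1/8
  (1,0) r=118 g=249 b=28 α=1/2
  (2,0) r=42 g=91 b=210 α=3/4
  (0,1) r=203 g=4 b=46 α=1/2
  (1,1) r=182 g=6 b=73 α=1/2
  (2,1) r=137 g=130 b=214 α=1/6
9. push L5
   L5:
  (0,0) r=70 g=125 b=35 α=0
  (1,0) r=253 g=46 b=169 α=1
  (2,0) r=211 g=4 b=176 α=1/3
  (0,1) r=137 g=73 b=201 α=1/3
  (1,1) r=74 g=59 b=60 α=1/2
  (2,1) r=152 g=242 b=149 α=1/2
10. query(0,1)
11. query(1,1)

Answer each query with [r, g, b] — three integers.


at x=2,y=1 over L1,L2:
after L1 α=5/7: [650/7, 170, 690/7]
after L2 α=1/2: [948/7, 188, 1187/14]
rounded: [135, 188, 85]

at x=1,y=0 over L1,L2:
+L1 (α=1/3) → [80/3, 236/3, 13/3]
+L2 (α=1/2) → [815/6, 412/3, 20/3]
→ [136, 137, 7]

query (0,1) [L3,L4,L5] — begin 0,0,0
after L3 α=1: [187, 93, 190]
after L4 α=1/2: [195, 97/2, 118]
after L5 α=1/3: [527/3, 170/3, 437/3]
→ [176, 57, 146]

at x=1,y=1 over L3,L4,L5:
after L3 α=1/5: [152/5, 12/5, 51/5]
after L4 α=1/2: [531/5, 21/5, 208/5]
after L5 α=1/2: [901/10, 158/5, 254/5]
= [90, 32, 51]


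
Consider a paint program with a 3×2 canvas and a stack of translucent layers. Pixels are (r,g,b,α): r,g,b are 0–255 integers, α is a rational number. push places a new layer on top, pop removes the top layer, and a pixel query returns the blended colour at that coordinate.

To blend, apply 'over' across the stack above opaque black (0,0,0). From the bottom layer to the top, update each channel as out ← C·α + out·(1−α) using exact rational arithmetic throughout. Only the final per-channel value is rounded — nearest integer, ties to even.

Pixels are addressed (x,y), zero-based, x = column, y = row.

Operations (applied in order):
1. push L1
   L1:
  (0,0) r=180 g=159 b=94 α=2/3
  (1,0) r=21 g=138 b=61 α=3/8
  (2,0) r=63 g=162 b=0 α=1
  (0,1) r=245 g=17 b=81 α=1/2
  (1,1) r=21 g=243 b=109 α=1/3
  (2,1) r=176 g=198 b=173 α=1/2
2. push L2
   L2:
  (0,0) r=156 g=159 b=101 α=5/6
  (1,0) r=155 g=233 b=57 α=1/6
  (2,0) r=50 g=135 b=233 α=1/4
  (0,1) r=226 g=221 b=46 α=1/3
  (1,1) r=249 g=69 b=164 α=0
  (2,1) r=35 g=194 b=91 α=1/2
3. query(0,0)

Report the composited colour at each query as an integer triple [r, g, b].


(0,0) stack=L1,L2; from [0,0,0]:
+L1 (α=2/3) → [120, 106, 188/3]
+L2 (α=5/6) → [150, 901/6, 1703/18]
→ [150, 150, 95]


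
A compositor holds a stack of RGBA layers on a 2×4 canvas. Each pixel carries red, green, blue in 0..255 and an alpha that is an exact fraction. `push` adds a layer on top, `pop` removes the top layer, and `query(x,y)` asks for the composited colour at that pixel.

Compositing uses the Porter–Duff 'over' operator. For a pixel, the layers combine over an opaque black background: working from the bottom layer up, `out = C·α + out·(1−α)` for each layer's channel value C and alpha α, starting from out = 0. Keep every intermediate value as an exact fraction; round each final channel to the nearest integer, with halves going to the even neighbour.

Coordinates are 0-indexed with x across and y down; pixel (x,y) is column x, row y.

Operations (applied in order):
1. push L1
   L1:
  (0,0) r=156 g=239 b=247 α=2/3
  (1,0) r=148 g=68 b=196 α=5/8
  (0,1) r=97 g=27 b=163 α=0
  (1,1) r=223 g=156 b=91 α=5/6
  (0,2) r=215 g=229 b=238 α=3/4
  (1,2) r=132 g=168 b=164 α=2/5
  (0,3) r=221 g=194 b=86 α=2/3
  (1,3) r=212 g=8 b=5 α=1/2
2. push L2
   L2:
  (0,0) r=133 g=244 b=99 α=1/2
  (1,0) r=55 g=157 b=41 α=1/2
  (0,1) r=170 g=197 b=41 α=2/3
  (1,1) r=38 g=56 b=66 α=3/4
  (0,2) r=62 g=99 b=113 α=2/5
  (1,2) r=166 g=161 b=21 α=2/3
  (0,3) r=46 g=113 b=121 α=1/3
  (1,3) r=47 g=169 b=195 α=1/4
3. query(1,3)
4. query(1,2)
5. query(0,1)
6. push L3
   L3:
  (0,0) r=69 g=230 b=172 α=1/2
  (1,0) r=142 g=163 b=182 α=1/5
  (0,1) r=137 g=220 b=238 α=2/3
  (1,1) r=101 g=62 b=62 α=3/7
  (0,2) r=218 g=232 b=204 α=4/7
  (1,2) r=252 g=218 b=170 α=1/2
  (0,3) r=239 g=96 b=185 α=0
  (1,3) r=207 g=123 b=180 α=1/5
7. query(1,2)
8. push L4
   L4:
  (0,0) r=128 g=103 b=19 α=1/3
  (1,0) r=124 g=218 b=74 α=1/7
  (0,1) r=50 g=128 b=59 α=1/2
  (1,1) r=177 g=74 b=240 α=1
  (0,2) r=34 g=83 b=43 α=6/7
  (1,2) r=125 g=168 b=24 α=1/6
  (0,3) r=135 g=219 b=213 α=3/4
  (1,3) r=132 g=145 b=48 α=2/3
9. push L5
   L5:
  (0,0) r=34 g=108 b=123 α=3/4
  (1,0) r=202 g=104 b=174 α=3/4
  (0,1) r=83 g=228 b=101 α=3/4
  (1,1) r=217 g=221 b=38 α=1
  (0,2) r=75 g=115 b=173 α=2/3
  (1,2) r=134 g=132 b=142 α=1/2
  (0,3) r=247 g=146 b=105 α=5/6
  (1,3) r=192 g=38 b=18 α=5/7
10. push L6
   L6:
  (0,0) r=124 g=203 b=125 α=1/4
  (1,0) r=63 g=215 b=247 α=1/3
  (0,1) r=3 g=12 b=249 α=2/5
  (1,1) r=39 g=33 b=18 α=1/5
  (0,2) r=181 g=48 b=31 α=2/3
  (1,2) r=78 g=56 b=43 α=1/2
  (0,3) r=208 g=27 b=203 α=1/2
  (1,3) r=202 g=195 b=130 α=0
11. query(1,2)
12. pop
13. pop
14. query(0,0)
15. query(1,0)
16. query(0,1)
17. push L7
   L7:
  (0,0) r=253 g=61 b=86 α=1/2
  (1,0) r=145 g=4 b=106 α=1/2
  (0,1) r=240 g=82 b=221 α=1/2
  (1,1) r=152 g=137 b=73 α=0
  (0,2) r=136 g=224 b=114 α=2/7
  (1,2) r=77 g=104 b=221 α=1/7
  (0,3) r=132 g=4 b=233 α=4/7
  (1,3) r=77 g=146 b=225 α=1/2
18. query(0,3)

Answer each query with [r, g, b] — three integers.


(1,3) stack=L1,L2; from [0,0,0]:
+L1 (α=1/2) → [106, 4, 5/2]
+L2 (α=1/4) → [365/4, 181/4, 405/8]
→ [91, 45, 51]

at x=1,y=2 over L1,L2:
L1 α=2/5: [264/5, 336/5, 328/5]
L2 α=2/3: [1924/15, 1946/15, 538/15]
rounded: [128, 130, 36]

(0,1) stack=L1,L2; from [0,0,0]:
L1 α=0: [0, 0, 0]
L2 α=2/3: [340/3, 394/3, 82/3]
rounded: [113, 131, 27]

at x=1,y=2 over L1,L2,L3:
after L1 α=2/5: [264/5, 336/5, 328/5]
after L2 α=2/3: [1924/15, 1946/15, 538/15]
after L3 α=1/2: [2852/15, 2608/15, 1544/15]
= [190, 174, 103]

at x=1,y=2 over L1,L2,L3,L4,L5,L6:
+L1 (α=2/5) → [264/5, 336/5, 328/5]
+L2 (α=2/3) → [1924/15, 1946/15, 538/15]
+L3 (α=1/2) → [2852/15, 2608/15, 1544/15]
+L4 (α=1/6) → [3227/18, 1556/9, 808/9]
+L5 (α=1/2) → [5639/36, 1372/9, 1043/9]
+L6 (α=1/2) → [8447/72, 938/9, 715/9]
= [117, 104, 79]

query (0,0) [L1,L2,L3,L4] — begin 0,0,0
+L1 (α=2/3) → [104, 478/3, 494/3]
+L2 (α=1/2) → [237/2, 605/3, 791/6]
+L3 (α=1/2) → [375/4, 1295/6, 1823/12]
+L4 (α=1/3) → [631/6, 1604/9, 1937/18]
→ [105, 178, 108]

(1,0) stack=L1,L2,L3,L4; from [0,0,0]:
L1 α=5/8: [185/2, 85/2, 245/2]
L2 α=1/2: [295/4, 399/4, 327/4]
L3 α=1/5: [437/5, 562/5, 509/5]
L4 α=1/7: [3242/35, 4462/35, 3424/35]
rounded: [93, 127, 98]

at x=0,y=1 over L1,L2,L3,L4:
after L1 α=0: [0, 0, 0]
after L2 α=2/3: [340/3, 394/3, 82/3]
after L3 α=2/3: [1162/9, 1714/9, 1510/9]
after L4 α=1/2: [806/9, 1433/9, 2041/18]
→ [90, 159, 113]

(0,3) stack=L1,L2,L3,L4,L7; from [0,0,0]:
after L1 α=2/3: [442/3, 388/3, 172/3]
after L2 α=1/3: [1022/9, 1115/9, 707/9]
after L3 α=0: [1022/9, 1115/9, 707/9]
after L4 α=3/4: [4667/36, 1757/9, 3229/18]
after L7 α=4/7: [11003/84, 1805/21, 8821/42]
rounded: [131, 86, 210]


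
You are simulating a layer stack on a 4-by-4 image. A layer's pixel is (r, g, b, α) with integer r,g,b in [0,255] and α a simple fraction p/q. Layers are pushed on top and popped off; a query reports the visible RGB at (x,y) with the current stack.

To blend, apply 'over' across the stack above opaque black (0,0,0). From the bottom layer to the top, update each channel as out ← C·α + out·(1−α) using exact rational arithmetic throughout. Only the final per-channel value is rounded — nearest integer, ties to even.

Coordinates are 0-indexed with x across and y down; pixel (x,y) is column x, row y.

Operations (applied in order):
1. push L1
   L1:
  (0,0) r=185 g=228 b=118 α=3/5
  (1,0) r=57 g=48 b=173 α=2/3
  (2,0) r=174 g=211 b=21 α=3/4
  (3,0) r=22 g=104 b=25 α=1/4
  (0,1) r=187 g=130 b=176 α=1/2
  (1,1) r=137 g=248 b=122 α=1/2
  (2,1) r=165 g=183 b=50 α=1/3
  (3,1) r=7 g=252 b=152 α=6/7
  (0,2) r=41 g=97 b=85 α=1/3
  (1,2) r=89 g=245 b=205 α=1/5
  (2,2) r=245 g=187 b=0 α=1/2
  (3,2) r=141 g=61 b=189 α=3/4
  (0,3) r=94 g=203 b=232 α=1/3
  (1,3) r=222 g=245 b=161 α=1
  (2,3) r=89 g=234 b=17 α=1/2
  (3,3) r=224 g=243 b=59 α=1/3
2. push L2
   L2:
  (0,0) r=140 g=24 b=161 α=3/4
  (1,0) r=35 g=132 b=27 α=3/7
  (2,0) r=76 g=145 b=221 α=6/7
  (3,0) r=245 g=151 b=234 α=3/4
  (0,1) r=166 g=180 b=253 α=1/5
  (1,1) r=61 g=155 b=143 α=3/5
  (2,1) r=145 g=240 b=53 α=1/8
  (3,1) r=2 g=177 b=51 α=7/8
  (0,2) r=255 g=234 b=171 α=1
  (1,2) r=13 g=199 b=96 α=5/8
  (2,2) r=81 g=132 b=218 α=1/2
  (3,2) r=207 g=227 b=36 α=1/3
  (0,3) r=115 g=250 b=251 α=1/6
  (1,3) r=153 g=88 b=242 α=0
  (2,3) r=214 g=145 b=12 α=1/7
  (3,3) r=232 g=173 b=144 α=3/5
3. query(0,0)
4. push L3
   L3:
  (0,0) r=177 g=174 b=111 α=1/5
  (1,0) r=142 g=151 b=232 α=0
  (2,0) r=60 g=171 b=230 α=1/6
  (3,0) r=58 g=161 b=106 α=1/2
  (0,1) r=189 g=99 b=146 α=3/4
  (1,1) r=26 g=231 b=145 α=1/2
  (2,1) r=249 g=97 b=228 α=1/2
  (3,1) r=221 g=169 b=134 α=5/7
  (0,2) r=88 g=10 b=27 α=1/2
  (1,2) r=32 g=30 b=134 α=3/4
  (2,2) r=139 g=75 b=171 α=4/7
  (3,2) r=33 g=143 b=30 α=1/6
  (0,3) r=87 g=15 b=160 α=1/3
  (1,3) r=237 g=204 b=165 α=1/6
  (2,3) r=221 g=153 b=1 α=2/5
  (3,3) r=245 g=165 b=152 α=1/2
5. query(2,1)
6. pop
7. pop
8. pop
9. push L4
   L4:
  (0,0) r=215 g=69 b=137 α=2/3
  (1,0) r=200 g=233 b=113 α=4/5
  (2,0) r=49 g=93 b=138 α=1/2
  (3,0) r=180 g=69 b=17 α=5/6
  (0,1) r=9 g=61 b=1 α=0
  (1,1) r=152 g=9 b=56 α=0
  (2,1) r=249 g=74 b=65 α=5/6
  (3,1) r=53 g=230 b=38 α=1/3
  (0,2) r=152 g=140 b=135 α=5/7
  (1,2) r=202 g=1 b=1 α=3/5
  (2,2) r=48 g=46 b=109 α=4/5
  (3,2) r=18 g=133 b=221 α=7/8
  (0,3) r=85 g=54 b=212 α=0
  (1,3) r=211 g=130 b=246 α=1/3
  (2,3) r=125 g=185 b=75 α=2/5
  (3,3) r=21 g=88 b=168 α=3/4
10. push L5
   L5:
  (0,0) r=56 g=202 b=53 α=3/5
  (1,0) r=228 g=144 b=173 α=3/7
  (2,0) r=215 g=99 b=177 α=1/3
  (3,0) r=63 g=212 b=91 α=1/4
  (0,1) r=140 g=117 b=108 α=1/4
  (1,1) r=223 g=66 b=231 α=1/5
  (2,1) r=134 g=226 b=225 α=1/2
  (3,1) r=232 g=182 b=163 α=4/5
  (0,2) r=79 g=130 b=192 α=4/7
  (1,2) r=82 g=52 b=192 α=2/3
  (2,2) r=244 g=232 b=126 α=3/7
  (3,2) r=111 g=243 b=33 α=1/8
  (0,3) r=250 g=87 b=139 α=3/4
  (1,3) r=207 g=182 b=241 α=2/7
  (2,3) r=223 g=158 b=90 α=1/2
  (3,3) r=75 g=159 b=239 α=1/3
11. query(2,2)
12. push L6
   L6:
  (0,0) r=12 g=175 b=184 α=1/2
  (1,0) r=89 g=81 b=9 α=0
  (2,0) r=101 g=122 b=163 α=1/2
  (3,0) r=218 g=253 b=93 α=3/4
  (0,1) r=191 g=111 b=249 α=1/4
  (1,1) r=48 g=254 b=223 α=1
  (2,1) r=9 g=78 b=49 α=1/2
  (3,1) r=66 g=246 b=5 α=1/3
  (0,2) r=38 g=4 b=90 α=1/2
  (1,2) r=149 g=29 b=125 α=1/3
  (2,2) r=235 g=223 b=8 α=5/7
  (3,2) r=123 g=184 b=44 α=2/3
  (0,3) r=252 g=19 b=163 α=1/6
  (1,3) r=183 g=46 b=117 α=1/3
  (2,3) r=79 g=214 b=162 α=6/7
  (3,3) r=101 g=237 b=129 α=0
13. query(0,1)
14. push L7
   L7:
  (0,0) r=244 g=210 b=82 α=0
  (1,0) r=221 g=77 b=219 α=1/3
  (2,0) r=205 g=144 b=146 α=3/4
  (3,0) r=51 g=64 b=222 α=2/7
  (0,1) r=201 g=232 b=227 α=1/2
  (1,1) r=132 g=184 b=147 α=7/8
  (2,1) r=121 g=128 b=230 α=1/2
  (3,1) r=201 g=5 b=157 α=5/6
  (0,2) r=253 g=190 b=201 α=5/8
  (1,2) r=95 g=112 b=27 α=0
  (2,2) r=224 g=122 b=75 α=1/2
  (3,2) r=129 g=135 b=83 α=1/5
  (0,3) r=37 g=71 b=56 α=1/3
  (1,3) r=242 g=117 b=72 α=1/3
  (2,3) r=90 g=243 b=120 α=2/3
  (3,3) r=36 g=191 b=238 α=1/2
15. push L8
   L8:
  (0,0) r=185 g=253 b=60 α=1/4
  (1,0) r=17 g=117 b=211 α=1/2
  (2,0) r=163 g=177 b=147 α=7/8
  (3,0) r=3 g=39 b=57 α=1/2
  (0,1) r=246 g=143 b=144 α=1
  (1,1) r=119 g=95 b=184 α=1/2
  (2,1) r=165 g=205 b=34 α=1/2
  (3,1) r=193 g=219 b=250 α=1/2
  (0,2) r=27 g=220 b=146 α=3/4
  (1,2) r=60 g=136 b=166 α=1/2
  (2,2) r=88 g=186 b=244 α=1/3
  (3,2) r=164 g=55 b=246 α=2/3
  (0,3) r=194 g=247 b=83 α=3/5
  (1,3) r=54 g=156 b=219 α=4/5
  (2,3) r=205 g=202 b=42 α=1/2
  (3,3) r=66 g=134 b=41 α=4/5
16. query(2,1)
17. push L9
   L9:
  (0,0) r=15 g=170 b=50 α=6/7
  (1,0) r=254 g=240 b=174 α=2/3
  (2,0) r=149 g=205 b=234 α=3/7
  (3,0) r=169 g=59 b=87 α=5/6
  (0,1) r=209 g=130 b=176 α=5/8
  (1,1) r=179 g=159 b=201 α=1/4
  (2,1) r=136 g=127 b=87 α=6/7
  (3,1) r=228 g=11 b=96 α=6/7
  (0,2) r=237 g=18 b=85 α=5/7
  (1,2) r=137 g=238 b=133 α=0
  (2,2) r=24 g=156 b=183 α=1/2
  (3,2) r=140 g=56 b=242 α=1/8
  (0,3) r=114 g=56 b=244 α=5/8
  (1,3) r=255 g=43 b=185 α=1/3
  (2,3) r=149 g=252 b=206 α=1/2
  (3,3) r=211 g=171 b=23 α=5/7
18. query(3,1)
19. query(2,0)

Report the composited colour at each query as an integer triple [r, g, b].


at x=0,y=0 over L1,L2:
L1 α=3/5: [111, 684/5, 354/5]
L2 α=3/4: [531/4, 261/5, 2769/20]
→ [133, 52, 138]

query (2,1) [L1,L2,L3] — begin 0,0,0
L1 α=1/3: [55, 61, 50/3]
L2 α=1/8: [265/4, 667/8, 509/24]
L3 α=1/2: [1261/8, 1443/16, 5981/48]
→ [158, 90, 125]

query (2,2) [L4,L5] — begin 0,0,0
after L4 α=4/5: [192/5, 184/5, 436/5]
after L5 α=3/7: [4428/35, 4216/35, 3634/35]
rounded: [127, 120, 104]

at x=0,y=1 over L4,L5,L6:
+L4 (α=0) → [0, 0, 0]
+L5 (α=1/4) → [35, 117/4, 27]
+L6 (α=1/4) → [74, 795/16, 165/2]
= [74, 50, 82]

(2,1) stack=L4,L5,L6,L7,L8; from [0,0,0]:
after L4 α=5/6: [415/2, 185/3, 325/6]
after L5 α=1/2: [683/4, 863/6, 1675/12]
after L6 α=1/2: [719/8, 1331/12, 2263/24]
after L7 α=1/2: [1687/16, 2867/24, 7783/48]
after L8 α=1/2: [4327/32, 7787/48, 9415/96]
rounded: [135, 162, 98]

(3,1) stack=L4,L5,L6,L7,L8,L9; from [0,0,0]:
after L4 α=1/3: [53/3, 230/3, 38/3]
after L5 α=4/5: [2837/15, 2414/15, 1994/15]
after L6 α=1/3: [6664/45, 8518/45, 4063/45]
after L7 α=5/6: [51889/270, 9643/270, 19694/135]
after L8 α=1/2: [103999/540, 68773/540, 26722/135]
after L9 α=6/7: [842719/3780, 104413/3780, 14926/135]
= [223, 28, 111]

(2,0) stack=L4,L5,L6,L7,L8,L9; from [0,0,0]:
L4 α=1/2: [49/2, 93/2, 69]
L5 α=1/3: [88, 64, 105]
L6 α=1/2: [189/2, 93, 134]
L7 α=3/4: [1419/8, 525/4, 143]
L8 α=7/8: [10547/64, 5481/32, 293/2]
L9 α=3/7: [17699/112, 10401/56, 184]
→ [158, 186, 184]


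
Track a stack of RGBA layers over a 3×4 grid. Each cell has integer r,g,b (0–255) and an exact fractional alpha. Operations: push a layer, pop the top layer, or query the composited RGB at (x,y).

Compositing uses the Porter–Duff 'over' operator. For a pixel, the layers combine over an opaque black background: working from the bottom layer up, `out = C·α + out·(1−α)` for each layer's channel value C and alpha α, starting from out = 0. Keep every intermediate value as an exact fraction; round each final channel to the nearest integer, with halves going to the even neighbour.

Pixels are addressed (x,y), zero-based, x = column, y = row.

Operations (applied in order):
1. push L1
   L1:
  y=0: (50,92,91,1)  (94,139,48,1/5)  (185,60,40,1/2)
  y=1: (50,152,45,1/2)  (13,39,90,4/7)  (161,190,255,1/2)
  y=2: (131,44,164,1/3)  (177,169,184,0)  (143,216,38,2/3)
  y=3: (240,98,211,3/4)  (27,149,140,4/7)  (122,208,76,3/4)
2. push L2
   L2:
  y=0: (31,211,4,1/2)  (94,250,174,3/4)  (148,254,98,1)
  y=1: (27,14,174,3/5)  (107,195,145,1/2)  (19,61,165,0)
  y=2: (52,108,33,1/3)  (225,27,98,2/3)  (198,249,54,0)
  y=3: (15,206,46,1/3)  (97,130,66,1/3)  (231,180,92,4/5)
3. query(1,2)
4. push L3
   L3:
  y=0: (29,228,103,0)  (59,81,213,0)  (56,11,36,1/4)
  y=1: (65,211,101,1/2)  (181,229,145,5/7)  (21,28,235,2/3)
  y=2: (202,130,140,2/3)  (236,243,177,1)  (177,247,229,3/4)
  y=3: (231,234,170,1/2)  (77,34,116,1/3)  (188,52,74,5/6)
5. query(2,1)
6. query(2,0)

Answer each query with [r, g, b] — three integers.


(1,2) stack=L1,L2; from [0,0,0]:
+L1 (α=0) → [0, 0, 0]
+L2 (α=2/3) → [150, 18, 196/3]
→ [150, 18, 65]

(2,1) stack=L1,L2,L3; from [0,0,0]:
L1 α=1/2: [161/2, 95, 255/2]
L2 α=0: [161/2, 95, 255/2]
L3 α=2/3: [245/6, 151/3, 1195/6]
= [41, 50, 199]

query (2,0) [L1,L2,L3] — begin 0,0,0
after L1 α=1/2: [185/2, 30, 20]
after L2 α=1: [148, 254, 98]
after L3 α=1/4: [125, 773/4, 165/2]
= [125, 193, 82]


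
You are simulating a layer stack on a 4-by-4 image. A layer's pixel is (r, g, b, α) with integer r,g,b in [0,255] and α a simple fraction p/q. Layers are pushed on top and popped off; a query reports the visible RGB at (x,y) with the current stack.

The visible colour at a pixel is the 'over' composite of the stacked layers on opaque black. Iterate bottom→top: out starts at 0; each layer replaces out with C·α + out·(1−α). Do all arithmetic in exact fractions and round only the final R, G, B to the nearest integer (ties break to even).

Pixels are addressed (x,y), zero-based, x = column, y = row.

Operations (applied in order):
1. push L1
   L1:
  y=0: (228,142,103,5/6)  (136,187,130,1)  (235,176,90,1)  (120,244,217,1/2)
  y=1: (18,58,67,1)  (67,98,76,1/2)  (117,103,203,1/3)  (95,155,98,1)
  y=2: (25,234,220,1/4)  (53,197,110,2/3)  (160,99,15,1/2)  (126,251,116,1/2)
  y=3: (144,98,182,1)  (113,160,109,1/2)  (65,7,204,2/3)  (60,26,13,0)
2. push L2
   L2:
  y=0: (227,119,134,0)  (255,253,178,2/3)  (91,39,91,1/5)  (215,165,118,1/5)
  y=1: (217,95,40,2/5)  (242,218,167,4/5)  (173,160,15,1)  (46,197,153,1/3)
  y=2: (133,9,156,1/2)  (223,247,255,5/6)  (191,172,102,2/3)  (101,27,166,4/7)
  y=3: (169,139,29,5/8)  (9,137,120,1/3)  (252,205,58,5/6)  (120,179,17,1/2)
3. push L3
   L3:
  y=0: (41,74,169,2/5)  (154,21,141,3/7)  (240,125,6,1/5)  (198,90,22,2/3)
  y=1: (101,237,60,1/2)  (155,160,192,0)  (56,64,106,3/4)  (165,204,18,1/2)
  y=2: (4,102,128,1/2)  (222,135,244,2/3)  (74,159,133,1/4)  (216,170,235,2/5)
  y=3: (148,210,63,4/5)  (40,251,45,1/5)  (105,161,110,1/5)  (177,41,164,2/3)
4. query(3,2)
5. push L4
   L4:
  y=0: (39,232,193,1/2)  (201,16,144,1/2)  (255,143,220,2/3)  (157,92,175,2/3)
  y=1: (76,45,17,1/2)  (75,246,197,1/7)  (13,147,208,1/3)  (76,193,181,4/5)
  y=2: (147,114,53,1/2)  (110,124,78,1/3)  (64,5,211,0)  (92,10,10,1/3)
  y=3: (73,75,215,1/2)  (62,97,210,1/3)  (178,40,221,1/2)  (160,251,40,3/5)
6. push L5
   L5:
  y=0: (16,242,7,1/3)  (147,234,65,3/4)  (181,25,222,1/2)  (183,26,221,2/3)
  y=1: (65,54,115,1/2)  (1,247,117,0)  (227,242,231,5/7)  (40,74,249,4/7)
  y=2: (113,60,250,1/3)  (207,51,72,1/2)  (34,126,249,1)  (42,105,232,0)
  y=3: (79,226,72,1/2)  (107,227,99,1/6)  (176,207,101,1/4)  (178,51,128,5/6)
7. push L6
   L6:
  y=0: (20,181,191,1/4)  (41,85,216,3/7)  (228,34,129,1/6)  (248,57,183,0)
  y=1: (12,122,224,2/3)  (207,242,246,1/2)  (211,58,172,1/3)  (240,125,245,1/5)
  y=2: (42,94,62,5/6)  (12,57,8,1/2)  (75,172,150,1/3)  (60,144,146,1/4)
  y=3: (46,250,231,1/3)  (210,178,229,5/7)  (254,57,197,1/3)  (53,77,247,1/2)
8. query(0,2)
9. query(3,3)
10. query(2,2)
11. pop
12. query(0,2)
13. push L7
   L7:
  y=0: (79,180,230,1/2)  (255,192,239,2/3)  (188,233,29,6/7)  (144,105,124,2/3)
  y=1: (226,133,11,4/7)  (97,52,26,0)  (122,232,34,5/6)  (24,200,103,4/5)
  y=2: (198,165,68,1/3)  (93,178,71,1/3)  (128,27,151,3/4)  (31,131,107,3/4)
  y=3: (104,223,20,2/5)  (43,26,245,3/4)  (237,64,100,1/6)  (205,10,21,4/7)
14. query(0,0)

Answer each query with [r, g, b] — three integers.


(3,2) stack=L1,L2,L3; from [0,0,0]:
after L1 α=1/2: [63, 251/2, 58]
after L2 α=4/7: [593/7, 969/14, 838/7]
after L3 α=2/5: [4803/35, 7667/70, 5804/35]
= [137, 110, 166]

query (0,2) [L1,L2,L3,L4,L5,L6] — begin 0,0,0
+L1 (α=1/4) → [25/4, 117/2, 55]
+L2 (α=1/2) → [557/8, 135/4, 211/2]
+L3 (α=1/2) → [589/16, 543/8, 467/4]
+L4 (α=1/2) → [2941/32, 1455/16, 679/8]
+L5 (α=1/3) → [1583/16, 645/8, 1679/12]
+L6 (α=5/6) → [4943/96, 4405/48, 5399/72]
= [51, 92, 75]

query (3,3) [L1,L2,L3,L4,L5,L6] — begin 0,0,0
L1 α=0: [0, 0, 0]
L2 α=1/2: [60, 179/2, 17/2]
L3 α=2/3: [138, 343/6, 673/6]
L4 α=3/5: [756/5, 2602/15, 1033/15]
L5 α=5/6: [2603/15, 6427/90, 10633/90]
L6 α=1/2: [1699/15, 13357/180, 32863/180]
→ [113, 74, 183]

query (2,2) [L1,L2,L3,L4,L5,L6] — begin 0,0,0
L1 α=1/2: [80, 99/2, 15/2]
L2 α=2/3: [154, 787/6, 141/2]
L3 α=1/4: [134, 1105/8, 689/8]
L4 α=0: [134, 1105/8, 689/8]
L5 α=1: [34, 126, 249]
L6 α=1/3: [143/3, 424/3, 216]
rounded: [48, 141, 216]

query (0,2) [L1,L2,L3,L4,L5] — begin 0,0,0
after L1 α=1/4: [25/4, 117/2, 55]
after L2 α=1/2: [557/8, 135/4, 211/2]
after L3 α=1/2: [589/16, 543/8, 467/4]
after L4 α=1/2: [2941/32, 1455/16, 679/8]
after L5 α=1/3: [1583/16, 645/8, 1679/12]
→ [99, 81, 140]

at x=0,y=0 over L1,L2,L3,L4,L5,L7:
+L1 (α=5/6) → [190, 355/3, 515/6]
+L2 (α=0) → [190, 355/3, 515/6]
+L3 (α=2/5) → [652/5, 503/5, 1191/10]
+L4 (α=1/2) → [847/10, 1663/10, 3121/20]
+L5 (α=1/3) → [309/5, 2873/15, 3191/30]
+L7 (α=1/2) → [352/5, 5573/30, 10091/60]
= [70, 186, 168]


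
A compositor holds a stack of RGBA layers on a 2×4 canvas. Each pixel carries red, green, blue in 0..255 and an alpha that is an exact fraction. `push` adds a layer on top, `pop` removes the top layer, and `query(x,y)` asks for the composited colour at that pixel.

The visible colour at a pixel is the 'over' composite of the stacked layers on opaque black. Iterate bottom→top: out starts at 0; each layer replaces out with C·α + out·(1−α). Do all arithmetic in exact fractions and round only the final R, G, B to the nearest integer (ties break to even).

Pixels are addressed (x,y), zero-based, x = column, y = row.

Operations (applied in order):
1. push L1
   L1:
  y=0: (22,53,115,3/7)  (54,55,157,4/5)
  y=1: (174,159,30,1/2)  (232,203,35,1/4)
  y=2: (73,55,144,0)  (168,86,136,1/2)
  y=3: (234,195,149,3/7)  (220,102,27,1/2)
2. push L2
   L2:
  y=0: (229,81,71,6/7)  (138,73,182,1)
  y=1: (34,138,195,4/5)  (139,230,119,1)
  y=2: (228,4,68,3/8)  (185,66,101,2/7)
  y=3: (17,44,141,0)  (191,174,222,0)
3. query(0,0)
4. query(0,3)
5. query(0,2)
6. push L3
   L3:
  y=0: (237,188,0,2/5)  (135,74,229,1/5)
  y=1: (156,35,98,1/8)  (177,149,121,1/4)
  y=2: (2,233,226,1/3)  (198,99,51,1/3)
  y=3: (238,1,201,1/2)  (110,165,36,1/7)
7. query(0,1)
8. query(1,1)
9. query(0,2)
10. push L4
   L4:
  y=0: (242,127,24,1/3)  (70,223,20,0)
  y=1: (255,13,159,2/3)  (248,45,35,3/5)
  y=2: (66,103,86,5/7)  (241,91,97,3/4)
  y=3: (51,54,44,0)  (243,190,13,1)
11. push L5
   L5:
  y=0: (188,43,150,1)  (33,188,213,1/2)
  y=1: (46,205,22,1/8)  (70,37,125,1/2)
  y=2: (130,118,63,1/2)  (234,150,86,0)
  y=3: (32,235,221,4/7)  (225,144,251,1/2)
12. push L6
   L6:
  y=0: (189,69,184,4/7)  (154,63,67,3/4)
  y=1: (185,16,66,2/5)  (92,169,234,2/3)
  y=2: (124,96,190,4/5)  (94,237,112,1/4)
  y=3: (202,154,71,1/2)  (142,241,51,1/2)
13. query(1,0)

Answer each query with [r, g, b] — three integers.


(0,0) stack=L1,L2; from [0,0,0]:
L1 α=3/7: [66/7, 159/7, 345/7]
L2 α=6/7: [9684/49, 3561/49, 3327/49]
→ [198, 73, 68]

query (0,3) [L1,L2] — begin 0,0,0
L1 α=3/7: [702/7, 585/7, 447/7]
L2 α=0: [702/7, 585/7, 447/7]
rounded: [100, 84, 64]

(0,2) stack=L1,L2; from [0,0,0]:
after L1 α=0: [0, 0, 0]
after L2 α=3/8: [171/2, 3/2, 51/2]
rounded: [86, 2, 26]

at x=0,y=1 over L1,L2,L3:
after L1 α=1/2: [87, 159/2, 15]
after L2 α=4/5: [223/5, 1263/10, 159]
after L3 α=1/8: [2341/40, 9191/80, 1211/8]
= [59, 115, 151]

at x=1,y=1 over L1,L2,L3:
L1 α=1/4: [58, 203/4, 35/4]
L2 α=1: [139, 230, 119]
L3 α=1/4: [297/2, 839/4, 239/2]
= [148, 210, 120]

query (0,2) [L1,L2,L3] — begin 0,0,0
after L1 α=0: [0, 0, 0]
after L2 α=3/8: [171/2, 3/2, 51/2]
after L3 α=1/3: [173/3, 236/3, 277/3]
→ [58, 79, 92]

at x=1,y=0 over L1,L2,L3,L4,L5,L6:
after L1 α=4/5: [216/5, 44, 628/5]
after L2 α=1: [138, 73, 182]
after L3 α=1/5: [687/5, 366/5, 957/5]
after L4 α=0: [687/5, 366/5, 957/5]
after L5 α=1/2: [426/5, 653/5, 1011/5]
after L6 α=3/4: [684/5, 799/10, 504/5]
= [137, 80, 101]


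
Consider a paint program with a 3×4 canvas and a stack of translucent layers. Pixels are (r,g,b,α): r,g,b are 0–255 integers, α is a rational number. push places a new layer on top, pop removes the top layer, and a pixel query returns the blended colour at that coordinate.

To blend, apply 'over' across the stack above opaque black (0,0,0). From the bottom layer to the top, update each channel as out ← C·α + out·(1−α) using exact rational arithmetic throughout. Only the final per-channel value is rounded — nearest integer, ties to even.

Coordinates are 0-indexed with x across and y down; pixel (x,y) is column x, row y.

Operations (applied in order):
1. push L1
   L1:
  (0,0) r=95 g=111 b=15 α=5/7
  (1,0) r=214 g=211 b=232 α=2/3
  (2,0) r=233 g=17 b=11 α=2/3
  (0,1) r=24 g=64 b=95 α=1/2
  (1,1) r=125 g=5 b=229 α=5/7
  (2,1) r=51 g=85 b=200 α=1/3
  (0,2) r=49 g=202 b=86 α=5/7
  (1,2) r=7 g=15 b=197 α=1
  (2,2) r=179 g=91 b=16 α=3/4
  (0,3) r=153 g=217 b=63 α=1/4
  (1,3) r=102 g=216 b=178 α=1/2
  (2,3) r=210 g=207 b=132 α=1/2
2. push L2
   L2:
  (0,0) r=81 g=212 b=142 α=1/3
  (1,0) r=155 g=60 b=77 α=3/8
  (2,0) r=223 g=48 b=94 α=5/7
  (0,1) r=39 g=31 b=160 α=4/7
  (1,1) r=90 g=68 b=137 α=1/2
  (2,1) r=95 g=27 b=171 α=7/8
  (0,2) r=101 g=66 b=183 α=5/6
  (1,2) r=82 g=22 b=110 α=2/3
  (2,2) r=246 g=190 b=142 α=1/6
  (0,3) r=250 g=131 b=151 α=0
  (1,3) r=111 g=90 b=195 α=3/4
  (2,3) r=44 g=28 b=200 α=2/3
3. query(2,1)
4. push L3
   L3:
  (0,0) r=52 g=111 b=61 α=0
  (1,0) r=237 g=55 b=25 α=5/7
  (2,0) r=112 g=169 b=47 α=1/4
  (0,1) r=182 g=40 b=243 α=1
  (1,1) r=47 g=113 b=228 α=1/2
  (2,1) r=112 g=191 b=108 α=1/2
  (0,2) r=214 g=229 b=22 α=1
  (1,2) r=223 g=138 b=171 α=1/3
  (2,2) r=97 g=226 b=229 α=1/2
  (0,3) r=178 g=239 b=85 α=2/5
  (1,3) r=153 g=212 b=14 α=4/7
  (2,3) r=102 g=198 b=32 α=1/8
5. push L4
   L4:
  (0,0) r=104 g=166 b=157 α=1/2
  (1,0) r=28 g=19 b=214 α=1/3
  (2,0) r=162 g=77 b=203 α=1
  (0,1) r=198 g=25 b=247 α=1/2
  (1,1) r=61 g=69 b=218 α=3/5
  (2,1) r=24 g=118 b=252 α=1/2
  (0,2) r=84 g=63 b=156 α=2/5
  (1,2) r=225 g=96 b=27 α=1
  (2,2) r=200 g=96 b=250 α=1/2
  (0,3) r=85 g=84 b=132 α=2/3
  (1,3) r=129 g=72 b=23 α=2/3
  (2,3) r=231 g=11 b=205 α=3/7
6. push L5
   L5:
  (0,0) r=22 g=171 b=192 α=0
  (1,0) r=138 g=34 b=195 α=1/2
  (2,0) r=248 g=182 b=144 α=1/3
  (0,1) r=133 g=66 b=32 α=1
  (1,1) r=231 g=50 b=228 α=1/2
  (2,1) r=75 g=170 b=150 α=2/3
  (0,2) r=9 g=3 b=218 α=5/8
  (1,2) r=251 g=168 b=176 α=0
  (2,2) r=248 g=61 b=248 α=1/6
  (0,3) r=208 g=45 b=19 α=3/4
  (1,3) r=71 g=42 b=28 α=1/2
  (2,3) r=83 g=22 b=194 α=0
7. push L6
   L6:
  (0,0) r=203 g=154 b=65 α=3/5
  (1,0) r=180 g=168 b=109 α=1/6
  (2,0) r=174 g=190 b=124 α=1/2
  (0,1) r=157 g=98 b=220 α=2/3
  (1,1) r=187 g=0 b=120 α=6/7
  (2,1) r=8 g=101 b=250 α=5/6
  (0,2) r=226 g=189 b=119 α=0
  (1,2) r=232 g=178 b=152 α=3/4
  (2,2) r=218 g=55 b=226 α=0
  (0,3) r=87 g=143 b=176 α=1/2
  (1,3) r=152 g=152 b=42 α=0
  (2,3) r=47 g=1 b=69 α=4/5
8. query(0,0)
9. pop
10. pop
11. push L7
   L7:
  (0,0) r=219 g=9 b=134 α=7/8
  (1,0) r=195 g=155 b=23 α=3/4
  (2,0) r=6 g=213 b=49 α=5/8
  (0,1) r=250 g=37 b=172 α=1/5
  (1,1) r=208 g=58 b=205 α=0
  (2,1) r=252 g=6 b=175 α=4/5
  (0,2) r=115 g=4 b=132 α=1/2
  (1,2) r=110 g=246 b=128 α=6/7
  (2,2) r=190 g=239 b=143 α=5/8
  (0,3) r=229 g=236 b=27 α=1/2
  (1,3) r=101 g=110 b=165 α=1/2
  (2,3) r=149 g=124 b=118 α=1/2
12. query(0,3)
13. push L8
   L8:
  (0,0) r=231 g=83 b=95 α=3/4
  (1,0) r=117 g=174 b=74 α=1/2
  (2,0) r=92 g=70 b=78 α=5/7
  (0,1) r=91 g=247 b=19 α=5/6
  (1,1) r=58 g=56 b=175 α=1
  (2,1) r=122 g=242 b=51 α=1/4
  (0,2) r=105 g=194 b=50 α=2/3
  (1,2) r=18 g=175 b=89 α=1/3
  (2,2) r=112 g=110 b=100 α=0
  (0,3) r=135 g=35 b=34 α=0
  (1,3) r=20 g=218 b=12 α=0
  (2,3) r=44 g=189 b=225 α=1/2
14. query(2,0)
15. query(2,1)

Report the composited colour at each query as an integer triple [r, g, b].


query (2,1) [L1,L2] — begin 0,0,0
L1 α=1/3: [17, 85/3, 200/3]
L2 α=7/8: [341/4, 163/6, 3791/24]
rounded: [85, 27, 158]

(0,0) stack=L1,L2,L3,L4,L5,L6; from [0,0,0]:
L1 α=5/7: [475/7, 555/7, 75/7]
L2 α=1/3: [1517/21, 2594/21, 1144/21]
L3 α=0: [1517/21, 2594/21, 1144/21]
L4 α=1/2: [3701/42, 3040/21, 4441/42]
L5 α=0: [3701/42, 3040/21, 4441/42]
L6 α=3/5: [3298/21, 15782/105, 8536/105]
= [157, 150, 81]

(0,3) stack=L1,L2,L3,L4,L7; from [0,0,0]:
L1 α=1/4: [153/4, 217/4, 63/4]
L2 α=0: [153/4, 217/4, 63/4]
L3 α=2/5: [1883/20, 2563/20, 869/20]
L4 α=2/3: [1761/20, 5923/60, 6149/60]
L7 α=1/2: [6341/40, 20083/120, 7769/120]
rounded: [159, 167, 65]

at x=2,y=0 over L1,L2,L3,L4,L7,L8:
L1 α=2/3: [466/3, 34/3, 22/3]
L2 α=5/7: [611/3, 788/21, 1454/21]
L3 α=1/4: [723/4, 1971/28, 1783/28]
L4 α=1: [162, 77, 203]
L7 α=5/8: [129/2, 162, 427/4]
L8 α=5/7: [589/7, 674/7, 1207/14]
→ [84, 96, 86]

query (2,1) [L1,L2,L3,L4,L7,L8] — begin 0,0,0
L1 α=1/3: [17, 85/3, 200/3]
L2 α=7/8: [341/4, 163/6, 3791/24]
L3 α=1/2: [789/8, 1309/12, 6383/48]
L4 α=1/2: [981/16, 2725/24, 18479/96]
L7 α=4/5: [17109/80, 3301/120, 85679/480]
L8 α=1/4: [61087/320, 12981/160, 93839/640]
= [191, 81, 147]


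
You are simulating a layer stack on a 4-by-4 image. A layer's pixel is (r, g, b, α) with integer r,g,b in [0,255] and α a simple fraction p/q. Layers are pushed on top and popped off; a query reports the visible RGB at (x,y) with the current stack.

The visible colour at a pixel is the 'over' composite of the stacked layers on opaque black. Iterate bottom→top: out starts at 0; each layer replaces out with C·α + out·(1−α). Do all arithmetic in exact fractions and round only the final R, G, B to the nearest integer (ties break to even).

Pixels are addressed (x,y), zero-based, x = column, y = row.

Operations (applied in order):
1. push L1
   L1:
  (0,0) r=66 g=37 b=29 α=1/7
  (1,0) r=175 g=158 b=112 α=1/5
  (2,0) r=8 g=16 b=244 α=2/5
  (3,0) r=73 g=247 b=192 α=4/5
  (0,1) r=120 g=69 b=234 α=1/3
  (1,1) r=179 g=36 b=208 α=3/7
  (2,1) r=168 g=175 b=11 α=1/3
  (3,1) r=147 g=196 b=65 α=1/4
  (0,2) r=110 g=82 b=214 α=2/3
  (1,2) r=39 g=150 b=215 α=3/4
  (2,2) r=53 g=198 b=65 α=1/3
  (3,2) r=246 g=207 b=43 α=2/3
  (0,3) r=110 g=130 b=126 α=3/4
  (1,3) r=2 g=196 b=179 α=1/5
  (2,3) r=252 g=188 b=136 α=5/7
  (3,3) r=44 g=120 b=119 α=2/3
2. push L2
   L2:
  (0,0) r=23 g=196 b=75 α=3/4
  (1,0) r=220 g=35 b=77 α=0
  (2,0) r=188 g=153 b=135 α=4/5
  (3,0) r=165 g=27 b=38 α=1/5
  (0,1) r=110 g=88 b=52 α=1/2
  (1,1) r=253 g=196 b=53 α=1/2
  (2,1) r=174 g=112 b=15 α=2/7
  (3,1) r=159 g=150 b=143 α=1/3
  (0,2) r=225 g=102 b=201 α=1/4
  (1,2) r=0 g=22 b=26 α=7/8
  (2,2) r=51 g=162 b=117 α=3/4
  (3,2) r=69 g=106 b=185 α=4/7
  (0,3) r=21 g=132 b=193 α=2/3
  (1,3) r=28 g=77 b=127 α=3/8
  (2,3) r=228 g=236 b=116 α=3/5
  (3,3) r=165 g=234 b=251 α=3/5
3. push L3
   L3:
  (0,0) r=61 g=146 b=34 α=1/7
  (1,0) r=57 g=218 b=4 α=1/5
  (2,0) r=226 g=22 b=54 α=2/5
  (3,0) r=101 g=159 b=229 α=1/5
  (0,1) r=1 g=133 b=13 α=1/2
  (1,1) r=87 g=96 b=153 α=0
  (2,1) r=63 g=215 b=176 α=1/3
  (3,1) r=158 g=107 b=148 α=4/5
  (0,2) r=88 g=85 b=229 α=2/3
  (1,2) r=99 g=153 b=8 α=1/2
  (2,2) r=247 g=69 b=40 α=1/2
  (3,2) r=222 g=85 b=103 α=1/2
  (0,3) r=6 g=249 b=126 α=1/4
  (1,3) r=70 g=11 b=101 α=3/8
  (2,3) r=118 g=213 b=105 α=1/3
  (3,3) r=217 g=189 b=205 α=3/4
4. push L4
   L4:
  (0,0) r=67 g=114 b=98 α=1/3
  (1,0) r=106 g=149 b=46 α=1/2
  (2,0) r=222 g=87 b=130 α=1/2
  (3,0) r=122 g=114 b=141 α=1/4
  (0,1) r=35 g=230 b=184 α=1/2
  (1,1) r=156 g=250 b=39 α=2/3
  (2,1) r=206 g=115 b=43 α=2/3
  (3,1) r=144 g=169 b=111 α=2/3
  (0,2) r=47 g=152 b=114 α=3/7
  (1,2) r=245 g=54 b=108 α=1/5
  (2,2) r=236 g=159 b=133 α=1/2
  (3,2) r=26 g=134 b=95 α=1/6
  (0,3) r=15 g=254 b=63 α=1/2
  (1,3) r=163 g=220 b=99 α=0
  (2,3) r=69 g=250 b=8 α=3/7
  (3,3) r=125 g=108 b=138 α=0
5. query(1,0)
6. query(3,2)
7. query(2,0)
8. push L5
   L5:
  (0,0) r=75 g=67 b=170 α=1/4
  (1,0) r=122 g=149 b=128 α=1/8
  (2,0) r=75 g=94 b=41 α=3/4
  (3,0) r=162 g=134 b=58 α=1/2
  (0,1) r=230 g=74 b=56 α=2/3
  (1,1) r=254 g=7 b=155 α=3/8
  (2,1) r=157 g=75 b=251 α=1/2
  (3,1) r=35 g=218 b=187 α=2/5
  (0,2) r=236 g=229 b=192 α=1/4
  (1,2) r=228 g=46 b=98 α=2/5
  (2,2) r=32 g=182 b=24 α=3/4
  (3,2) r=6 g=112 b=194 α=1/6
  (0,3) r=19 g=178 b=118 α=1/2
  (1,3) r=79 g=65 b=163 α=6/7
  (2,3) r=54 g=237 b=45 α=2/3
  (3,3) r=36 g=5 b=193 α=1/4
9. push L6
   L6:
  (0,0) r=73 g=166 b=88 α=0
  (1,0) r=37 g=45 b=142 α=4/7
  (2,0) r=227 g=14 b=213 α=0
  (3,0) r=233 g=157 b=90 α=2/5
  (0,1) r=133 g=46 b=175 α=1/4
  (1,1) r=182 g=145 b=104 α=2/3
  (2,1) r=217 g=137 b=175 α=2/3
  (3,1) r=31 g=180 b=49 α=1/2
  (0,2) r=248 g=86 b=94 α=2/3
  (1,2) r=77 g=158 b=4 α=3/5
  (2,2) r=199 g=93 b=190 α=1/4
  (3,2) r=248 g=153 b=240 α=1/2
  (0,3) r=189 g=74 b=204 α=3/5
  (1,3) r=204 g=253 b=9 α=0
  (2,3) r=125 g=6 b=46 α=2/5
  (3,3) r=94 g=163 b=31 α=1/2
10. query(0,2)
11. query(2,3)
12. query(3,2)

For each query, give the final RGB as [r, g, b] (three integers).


query (1,0) [L1,L2,L3,L4] — begin 0,0,0
+L1 (α=1/5) → [35, 158/5, 112/5]
+L2 (α=0) → [35, 158/5, 112/5]
+L3 (α=1/5) → [197/5, 1722/25, 468/25]
+L4 (α=1/2) → [727/10, 5447/50, 809/25]
rounded: [73, 109, 32]

query (3,2) [L1,L2,L3,L4] — begin 0,0,0
L1 α=2/3: [164, 138, 86/3]
L2 α=4/7: [768/7, 838/7, 118]
L3 α=1/2: [1161/7, 1433/14, 221/2]
L4 α=1/6: [5987/42, 9041/84, 1295/12]
rounded: [143, 108, 108]

at x=2,y=0 over L1,L2,L3,L4:
+L1 (α=2/5) → [16/5, 32/5, 488/5]
+L2 (α=4/5) → [3776/25, 3092/25, 3188/25]
+L3 (α=2/5) → [22628/125, 10376/125, 12264/125]
+L4 (α=1/2) → [25189/125, 21251/250, 14257/125]
→ [202, 85, 114]

query (0,2) [L1,L2,L3,L4,L5,L6] — begin 0,0,0
L1 α=2/3: [220/3, 164/3, 428/3]
L2 α=1/4: [445/4, 133/2, 629/4]
L3 α=2/3: [383/4, 473/6, 2461/12]
L4 α=3/7: [524/7, 2314/21, 3487/21]
L5 α=1/4: [806/7, 3917/28, 4831/28]
L6 α=2/3: [1426/7, 2911/28, 3365/28]
= [204, 104, 120]

(2,3) stack=L1,L2,L3,L4,L5,L6; from [0,0,0]:
+L1 (α=5/7) → [180, 940/7, 680/7]
+L2 (α=3/5) → [1044/5, 6836/35, 3796/35]
+L3 (α=1/3) → [2678/15, 21127/105, 11267/105]
+L4 (α=3/7) → [13817/105, 163258/735, 47588/735]
+L5 (α=2/3) → [25157/315, 511648/2205, 113738/2205]
+L6 (α=2/5) → [51407/525, 520468/3675, 181358/3675]
= [98, 142, 49]

query (3,2) [L1,L2,L3,L4,L5,L6] — begin 0,0,0
after L1 α=2/3: [164, 138, 86/3]
after L2 α=4/7: [768/7, 838/7, 118]
after L3 α=1/2: [1161/7, 1433/14, 221/2]
after L4 α=1/6: [5987/42, 9041/84, 1295/12]
after L5 α=1/6: [30187/252, 54613/504, 8803/72]
after L6 α=1/2: [92683/504, 131725/1008, 26083/144]
→ [184, 131, 181]


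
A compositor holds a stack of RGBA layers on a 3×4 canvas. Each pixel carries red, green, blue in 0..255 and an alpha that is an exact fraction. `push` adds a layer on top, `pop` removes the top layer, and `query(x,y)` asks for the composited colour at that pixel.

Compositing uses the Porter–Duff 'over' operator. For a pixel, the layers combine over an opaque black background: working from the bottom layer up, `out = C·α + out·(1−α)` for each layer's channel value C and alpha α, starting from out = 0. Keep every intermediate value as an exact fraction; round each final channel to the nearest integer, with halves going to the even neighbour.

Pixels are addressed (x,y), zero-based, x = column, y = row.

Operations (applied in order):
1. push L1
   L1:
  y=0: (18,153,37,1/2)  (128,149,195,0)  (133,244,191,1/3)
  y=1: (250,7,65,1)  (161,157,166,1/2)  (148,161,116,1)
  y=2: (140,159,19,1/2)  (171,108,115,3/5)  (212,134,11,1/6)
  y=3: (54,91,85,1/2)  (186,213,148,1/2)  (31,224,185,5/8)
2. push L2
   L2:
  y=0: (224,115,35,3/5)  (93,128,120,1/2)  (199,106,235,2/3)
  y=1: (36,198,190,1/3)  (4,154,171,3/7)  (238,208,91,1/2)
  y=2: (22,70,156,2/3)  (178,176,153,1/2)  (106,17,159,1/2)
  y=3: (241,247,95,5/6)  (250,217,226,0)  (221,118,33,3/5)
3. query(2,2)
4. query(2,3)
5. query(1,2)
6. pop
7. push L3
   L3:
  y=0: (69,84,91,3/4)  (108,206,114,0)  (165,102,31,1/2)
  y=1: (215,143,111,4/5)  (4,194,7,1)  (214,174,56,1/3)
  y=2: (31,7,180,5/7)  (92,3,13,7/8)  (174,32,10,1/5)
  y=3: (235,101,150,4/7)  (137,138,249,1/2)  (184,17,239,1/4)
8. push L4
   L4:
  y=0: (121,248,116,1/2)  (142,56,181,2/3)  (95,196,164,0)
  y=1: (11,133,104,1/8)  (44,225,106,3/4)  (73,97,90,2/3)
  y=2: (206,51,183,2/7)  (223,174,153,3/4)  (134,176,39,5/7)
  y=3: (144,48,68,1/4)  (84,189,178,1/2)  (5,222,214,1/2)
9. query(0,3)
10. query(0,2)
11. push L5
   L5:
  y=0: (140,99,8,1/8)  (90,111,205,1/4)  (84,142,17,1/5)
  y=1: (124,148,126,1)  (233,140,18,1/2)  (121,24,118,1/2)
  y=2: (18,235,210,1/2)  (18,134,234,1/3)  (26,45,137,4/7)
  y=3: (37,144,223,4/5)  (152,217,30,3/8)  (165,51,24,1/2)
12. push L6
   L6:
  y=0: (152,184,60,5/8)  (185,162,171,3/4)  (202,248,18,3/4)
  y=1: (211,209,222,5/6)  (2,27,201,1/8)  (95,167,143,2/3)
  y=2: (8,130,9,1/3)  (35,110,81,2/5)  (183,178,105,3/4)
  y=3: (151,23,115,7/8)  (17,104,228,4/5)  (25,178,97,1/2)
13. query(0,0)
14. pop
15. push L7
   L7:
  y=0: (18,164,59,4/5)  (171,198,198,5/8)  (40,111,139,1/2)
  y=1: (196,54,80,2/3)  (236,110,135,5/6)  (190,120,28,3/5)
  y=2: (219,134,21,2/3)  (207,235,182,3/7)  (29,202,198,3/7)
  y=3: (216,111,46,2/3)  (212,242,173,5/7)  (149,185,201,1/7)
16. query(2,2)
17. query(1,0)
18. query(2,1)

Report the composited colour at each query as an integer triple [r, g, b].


(2,2) stack=L1,L2; from [0,0,0]:
+L1 (α=1/6) → [106/3, 67/3, 11/6]
+L2 (α=1/2) → [212/3, 59/3, 965/12]
= [71, 20, 80]

at x=2,y=3 over L1,L2:
+L1 (α=5/8) → [155/8, 140, 925/8]
+L2 (α=3/5) → [2807/20, 634/5, 1321/20]
→ [140, 127, 66]

query (1,2) [L1,L2] — begin 0,0,0
+L1 (α=3/5) → [513/5, 324/5, 69]
+L2 (α=1/2) → [1403/10, 602/5, 111]
→ [140, 120, 111]

at x=0,y=3 over L1,L3,L4:
after L1 α=1/2: [27, 91/2, 85/2]
after L3 α=4/7: [1021/7, 1081/14, 1455/14]
after L4 α=1/4: [4071/28, 3915/56, 5317/56]
rounded: [145, 70, 95]

query (0,2) [L1,L3,L4] — begin 0,0,0
after L1 α=1/2: [70, 159/2, 19/2]
after L3 α=5/7: [295/7, 194/7, 919/7]
after L4 α=2/7: [4359/49, 1684/49, 7157/49]
→ [89, 34, 146]

at x=0,y=0 over L1,L3,L4,L5,L6:
L1 α=1/2: [9, 153/2, 37/2]
L3 α=3/4: [54, 657/8, 583/8]
L4 α=1/2: [175/2, 2641/16, 1511/16]
L5 α=1/8: [1505/16, 20071/128, 10705/128]
L6 α=5/8: [16675/128, 177973/1024, 70515/1024]
rounded: [130, 174, 69]

(2,2) stack=L1,L3,L4,L5,L7; from [0,0,0]:
L1 α=1/6: [106/3, 67/3, 11/6]
L3 α=1/5: [946/15, 364/15, 52/15]
L4 α=5/7: [1706/15, 13928/105, 3029/105]
L5 α=4/7: [318/5, 20228/245, 22209/245]
L7 α=3/7: [1707/35, 229382/1715, 234366/1715]
→ [49, 134, 137]

query (1,0) [L1,L3,L4,L5,L7] — begin 0,0,0
after L1 α=0: [0, 0, 0]
after L3 α=0: [0, 0, 0]
after L4 α=2/3: [284/3, 112/3, 362/3]
after L5 α=1/4: [187/2, 223/4, 567/4]
after L7 α=5/8: [2271/16, 4629/32, 5661/32]
rounded: [142, 145, 177]

(2,1) stack=L1,L3,L4,L5,L7; from [0,0,0]:
after L1 α=1: [148, 161, 116]
after L3 α=1/3: [170, 496/3, 96]
after L4 α=2/3: [316/3, 1078/9, 92]
after L5 α=1/2: [679/6, 647/9, 105]
after L7 α=3/5: [2389/15, 4534/45, 294/5]
→ [159, 101, 59]
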